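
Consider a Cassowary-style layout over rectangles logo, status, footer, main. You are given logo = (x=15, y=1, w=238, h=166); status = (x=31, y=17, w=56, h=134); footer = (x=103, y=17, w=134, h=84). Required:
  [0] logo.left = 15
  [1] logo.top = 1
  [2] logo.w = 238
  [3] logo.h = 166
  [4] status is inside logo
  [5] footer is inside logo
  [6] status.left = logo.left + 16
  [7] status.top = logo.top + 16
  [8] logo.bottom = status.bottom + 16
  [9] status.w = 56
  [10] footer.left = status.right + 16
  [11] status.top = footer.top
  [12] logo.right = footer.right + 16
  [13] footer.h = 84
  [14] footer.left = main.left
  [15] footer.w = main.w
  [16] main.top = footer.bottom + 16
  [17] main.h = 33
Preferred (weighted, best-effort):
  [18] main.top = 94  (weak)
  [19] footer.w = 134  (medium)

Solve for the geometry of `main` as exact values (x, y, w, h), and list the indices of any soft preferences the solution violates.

1. main.x = 103  [footer.left = main.left]
2. main.w = 134  [footer.w = main.w]
3. main.y = 117  [main.top = footer.bottom + 16]
4. main.h = 33  [main.h = 33]

main = (x=103, y=117, w=134, h=33)
violated soft preferences: 18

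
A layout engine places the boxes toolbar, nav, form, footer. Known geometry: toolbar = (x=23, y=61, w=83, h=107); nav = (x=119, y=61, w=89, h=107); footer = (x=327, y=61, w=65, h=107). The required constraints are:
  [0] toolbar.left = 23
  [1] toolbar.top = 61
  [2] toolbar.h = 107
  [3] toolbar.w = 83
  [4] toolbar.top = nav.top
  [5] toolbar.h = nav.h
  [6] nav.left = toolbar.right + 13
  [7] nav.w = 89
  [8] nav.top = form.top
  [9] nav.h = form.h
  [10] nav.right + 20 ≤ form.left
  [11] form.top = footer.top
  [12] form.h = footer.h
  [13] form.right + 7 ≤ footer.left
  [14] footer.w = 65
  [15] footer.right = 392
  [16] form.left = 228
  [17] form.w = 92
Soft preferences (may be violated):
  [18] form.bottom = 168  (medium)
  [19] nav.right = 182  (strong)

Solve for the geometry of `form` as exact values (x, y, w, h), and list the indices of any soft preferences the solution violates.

form = (x=228, y=61, w=92, h=107)
violated soft preferences: 19

1. form.y = 61  [nav.top = form.top]
2. form.h = 107  [nav.h = form.h]
3. form.x = 228  [form.left = 228]
4. form.w = 92  [form.w = 92]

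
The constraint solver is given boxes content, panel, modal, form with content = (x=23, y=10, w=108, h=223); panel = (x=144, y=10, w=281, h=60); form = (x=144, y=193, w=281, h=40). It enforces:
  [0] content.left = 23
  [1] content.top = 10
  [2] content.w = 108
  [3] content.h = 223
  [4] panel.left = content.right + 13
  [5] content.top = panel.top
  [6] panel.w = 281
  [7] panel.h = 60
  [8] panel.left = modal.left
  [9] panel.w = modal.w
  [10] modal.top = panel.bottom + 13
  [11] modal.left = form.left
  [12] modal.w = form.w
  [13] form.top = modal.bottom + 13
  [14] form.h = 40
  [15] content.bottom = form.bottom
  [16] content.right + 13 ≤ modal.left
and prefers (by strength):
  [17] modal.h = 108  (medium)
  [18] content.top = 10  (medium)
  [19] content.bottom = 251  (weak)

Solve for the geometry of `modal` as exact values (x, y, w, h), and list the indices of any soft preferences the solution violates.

modal = (x=144, y=83, w=281, h=97)
violated soft preferences: 17, 19

1. modal.x = 144  [panel.left = modal.left]
2. modal.w = 281  [panel.w = modal.w]
3. modal.y = 83  [modal.top = panel.bottom + 13]
4. modal.h = 97  [form.top = modal.bottom + 13]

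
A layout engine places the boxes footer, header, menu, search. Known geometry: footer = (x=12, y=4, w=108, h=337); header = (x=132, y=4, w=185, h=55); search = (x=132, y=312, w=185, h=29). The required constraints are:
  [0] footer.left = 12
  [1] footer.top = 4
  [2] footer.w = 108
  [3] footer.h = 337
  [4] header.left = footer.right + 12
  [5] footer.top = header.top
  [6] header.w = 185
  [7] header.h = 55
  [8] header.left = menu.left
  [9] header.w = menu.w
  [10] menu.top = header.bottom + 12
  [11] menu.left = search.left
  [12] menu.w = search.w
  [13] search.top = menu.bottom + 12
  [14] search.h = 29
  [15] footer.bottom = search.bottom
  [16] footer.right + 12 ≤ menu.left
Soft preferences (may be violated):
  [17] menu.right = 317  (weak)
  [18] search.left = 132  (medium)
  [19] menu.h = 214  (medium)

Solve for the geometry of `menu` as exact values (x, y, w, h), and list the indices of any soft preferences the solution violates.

1. menu.x = 132  [header.left = menu.left]
2. menu.w = 185  [header.w = menu.w]
3. menu.y = 71  [menu.top = header.bottom + 12]
4. menu.h = 229  [search.top = menu.bottom + 12]

menu = (x=132, y=71, w=185, h=229)
violated soft preferences: 19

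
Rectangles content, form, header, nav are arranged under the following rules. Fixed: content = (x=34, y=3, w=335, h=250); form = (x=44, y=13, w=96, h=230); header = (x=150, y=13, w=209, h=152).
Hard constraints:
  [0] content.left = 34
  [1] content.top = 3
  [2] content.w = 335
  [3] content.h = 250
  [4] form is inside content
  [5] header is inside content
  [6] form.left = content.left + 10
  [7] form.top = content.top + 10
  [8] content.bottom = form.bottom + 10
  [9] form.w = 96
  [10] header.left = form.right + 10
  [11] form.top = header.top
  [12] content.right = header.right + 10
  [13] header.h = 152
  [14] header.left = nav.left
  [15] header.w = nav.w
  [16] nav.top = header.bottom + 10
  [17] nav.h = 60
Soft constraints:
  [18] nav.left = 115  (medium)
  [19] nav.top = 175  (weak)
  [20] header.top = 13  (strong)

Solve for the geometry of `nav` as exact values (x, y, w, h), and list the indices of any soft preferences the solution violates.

nav = (x=150, y=175, w=209, h=60)
violated soft preferences: 18

1. nav.x = 150  [header.left = nav.left]
2. nav.w = 209  [header.w = nav.w]
3. nav.y = 175  [nav.top = header.bottom + 10]
4. nav.h = 60  [nav.h = 60]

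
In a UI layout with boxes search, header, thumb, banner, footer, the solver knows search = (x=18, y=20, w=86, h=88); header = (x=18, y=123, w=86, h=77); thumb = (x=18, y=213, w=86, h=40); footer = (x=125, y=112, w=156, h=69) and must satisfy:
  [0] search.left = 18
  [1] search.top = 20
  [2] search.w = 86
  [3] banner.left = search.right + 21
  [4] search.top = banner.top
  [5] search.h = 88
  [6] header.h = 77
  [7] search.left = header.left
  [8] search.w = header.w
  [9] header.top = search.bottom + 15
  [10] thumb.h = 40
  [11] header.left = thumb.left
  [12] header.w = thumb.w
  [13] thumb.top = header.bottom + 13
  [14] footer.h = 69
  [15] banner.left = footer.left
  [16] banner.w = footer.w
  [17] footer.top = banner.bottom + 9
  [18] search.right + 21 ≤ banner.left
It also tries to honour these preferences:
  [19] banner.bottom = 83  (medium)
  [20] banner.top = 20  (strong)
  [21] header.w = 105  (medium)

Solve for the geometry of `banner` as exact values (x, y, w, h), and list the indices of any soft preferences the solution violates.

1. banner.x = 125  [banner.left = search.right + 21]
2. banner.y = 20  [search.top = banner.top]
3. banner.w = 156  [banner.w = footer.w]
4. banner.h = 83  [footer.top = banner.bottom + 9]

banner = (x=125, y=20, w=156, h=83)
violated soft preferences: 19, 21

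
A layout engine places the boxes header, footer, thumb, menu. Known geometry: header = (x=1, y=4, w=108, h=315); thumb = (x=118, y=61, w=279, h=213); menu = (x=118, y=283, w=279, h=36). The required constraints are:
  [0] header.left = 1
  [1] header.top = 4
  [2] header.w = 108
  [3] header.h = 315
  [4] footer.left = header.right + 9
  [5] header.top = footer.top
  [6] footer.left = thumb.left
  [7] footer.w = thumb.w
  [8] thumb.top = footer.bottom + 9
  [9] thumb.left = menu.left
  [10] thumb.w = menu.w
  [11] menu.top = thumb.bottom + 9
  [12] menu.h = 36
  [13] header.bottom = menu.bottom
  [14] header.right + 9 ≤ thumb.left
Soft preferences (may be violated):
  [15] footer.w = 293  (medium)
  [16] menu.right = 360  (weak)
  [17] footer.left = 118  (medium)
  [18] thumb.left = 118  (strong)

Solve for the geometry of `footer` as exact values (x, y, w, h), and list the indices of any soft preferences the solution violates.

1. footer.x = 118  [footer.left = header.right + 9]
2. footer.y = 4  [header.top = footer.top]
3. footer.w = 279  [footer.w = thumb.w]
4. footer.h = 48  [thumb.top = footer.bottom + 9]

footer = (x=118, y=4, w=279, h=48)
violated soft preferences: 15, 16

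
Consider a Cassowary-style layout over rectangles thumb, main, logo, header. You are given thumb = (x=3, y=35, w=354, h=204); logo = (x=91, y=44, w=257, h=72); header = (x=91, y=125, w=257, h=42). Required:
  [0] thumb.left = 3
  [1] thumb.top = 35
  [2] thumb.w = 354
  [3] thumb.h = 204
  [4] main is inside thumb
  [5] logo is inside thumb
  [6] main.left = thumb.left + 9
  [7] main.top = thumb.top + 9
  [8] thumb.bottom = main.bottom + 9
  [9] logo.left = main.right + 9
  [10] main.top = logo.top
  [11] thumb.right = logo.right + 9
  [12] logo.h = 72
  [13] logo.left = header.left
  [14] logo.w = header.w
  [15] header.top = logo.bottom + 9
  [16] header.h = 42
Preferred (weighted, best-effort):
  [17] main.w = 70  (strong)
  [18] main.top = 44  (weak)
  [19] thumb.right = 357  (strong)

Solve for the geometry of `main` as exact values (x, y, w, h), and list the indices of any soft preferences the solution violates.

main = (x=12, y=44, w=70, h=186)
violated soft preferences: none

1. main.x = 12  [main.left = thumb.left + 9]
2. main.y = 44  [main.top = thumb.top + 9]
3. main.h = 186  [thumb.bottom = main.bottom + 9]
4. main.w = 70  [logo.left = main.right + 9]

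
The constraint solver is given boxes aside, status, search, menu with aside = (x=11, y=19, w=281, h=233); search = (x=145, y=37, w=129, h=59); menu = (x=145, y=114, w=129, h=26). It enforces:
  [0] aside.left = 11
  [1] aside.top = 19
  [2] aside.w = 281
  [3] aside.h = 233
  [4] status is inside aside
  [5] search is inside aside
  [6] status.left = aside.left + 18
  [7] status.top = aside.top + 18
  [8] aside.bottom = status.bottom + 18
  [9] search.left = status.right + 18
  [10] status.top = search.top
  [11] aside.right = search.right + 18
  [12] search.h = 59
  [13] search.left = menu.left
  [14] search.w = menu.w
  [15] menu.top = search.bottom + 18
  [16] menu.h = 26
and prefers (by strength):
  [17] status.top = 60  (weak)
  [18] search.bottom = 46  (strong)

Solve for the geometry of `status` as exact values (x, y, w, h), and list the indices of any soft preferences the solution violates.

1. status.x = 29  [status.left = aside.left + 18]
2. status.y = 37  [status.top = aside.top + 18]
3. status.h = 197  [aside.bottom = status.bottom + 18]
4. status.w = 98  [search.left = status.right + 18]

status = (x=29, y=37, w=98, h=197)
violated soft preferences: 17, 18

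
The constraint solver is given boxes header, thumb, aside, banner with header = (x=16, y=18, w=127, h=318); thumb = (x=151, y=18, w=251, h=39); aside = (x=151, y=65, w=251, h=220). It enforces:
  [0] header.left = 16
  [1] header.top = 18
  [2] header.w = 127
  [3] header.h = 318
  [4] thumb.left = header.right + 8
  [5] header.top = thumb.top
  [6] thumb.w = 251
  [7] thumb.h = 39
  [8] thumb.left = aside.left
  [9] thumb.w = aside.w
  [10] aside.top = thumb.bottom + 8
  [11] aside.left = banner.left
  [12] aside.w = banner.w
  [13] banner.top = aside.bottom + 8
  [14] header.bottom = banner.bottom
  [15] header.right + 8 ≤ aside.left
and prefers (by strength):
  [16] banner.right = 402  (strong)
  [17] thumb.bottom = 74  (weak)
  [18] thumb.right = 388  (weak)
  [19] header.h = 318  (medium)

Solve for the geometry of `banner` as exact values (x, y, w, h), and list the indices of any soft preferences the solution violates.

1. banner.x = 151  [aside.left = banner.left]
2. banner.w = 251  [aside.w = banner.w]
3. banner.y = 293  [banner.top = aside.bottom + 8]
4. banner.h = 43  [header.bottom = banner.bottom]

banner = (x=151, y=293, w=251, h=43)
violated soft preferences: 17, 18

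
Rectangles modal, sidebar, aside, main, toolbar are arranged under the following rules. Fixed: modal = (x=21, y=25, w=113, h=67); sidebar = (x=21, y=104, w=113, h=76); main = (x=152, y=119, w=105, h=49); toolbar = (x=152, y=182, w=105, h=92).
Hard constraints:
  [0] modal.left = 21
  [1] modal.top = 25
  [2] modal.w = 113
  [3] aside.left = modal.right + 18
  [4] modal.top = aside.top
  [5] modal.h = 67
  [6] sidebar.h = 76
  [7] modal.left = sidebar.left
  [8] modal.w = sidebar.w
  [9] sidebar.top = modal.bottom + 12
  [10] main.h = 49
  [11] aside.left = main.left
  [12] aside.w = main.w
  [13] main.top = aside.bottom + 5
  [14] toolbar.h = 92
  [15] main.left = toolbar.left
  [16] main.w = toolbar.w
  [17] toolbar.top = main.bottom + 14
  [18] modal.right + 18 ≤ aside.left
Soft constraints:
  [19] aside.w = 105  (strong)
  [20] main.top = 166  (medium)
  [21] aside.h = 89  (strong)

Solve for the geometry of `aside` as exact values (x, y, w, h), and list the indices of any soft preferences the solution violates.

aside = (x=152, y=25, w=105, h=89)
violated soft preferences: 20

1. aside.x = 152  [aside.left = modal.right + 18]
2. aside.y = 25  [modal.top = aside.top]
3. aside.w = 105  [aside.w = main.w]
4. aside.h = 89  [main.top = aside.bottom + 5]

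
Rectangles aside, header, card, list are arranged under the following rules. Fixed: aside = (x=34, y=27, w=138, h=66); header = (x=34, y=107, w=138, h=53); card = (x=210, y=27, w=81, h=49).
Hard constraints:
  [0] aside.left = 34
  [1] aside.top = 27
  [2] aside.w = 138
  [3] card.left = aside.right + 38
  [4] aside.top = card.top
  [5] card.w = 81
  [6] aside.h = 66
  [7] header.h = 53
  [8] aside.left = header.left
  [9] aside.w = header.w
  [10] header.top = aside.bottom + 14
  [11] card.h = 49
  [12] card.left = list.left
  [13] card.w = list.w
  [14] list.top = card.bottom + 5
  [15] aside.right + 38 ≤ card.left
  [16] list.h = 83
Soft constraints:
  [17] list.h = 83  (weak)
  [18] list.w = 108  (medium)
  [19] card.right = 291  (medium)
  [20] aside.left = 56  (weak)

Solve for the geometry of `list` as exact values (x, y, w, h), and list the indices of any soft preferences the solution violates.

list = (x=210, y=81, w=81, h=83)
violated soft preferences: 18, 20

1. list.x = 210  [card.left = list.left]
2. list.w = 81  [card.w = list.w]
3. list.y = 81  [list.top = card.bottom + 5]
4. list.h = 83  [list.h = 83]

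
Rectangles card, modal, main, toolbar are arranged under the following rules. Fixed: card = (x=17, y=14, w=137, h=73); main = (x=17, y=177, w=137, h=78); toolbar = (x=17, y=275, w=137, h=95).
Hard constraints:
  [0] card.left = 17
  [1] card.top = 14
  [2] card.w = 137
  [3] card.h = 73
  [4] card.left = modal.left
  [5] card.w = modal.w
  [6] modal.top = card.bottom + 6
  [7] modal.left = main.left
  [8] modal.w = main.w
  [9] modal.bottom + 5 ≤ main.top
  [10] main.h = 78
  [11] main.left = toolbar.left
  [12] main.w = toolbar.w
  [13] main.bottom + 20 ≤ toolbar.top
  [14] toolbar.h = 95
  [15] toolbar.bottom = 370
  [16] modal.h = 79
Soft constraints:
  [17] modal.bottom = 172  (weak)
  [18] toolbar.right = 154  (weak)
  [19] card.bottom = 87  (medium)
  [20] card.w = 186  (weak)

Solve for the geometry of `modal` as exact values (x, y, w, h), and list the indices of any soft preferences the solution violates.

modal = (x=17, y=93, w=137, h=79)
violated soft preferences: 20

1. modal.x = 17  [card.left = modal.left]
2. modal.w = 137  [card.w = modal.w]
3. modal.y = 93  [modal.top = card.bottom + 6]
4. modal.h = 79  [modal.h = 79]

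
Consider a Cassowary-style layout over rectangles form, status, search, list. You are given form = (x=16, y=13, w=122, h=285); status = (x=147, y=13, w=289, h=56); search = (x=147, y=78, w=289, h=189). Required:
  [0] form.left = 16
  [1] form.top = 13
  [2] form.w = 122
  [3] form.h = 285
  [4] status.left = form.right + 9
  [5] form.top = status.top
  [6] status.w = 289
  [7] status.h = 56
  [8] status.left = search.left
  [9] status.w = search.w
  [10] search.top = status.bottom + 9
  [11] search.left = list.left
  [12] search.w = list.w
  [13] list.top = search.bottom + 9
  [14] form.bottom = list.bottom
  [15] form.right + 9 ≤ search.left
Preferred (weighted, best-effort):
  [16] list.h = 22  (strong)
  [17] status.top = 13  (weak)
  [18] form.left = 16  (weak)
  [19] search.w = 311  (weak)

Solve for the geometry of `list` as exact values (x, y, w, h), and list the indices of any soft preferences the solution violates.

list = (x=147, y=276, w=289, h=22)
violated soft preferences: 19

1. list.x = 147  [search.left = list.left]
2. list.w = 289  [search.w = list.w]
3. list.y = 276  [list.top = search.bottom + 9]
4. list.h = 22  [form.bottom = list.bottom]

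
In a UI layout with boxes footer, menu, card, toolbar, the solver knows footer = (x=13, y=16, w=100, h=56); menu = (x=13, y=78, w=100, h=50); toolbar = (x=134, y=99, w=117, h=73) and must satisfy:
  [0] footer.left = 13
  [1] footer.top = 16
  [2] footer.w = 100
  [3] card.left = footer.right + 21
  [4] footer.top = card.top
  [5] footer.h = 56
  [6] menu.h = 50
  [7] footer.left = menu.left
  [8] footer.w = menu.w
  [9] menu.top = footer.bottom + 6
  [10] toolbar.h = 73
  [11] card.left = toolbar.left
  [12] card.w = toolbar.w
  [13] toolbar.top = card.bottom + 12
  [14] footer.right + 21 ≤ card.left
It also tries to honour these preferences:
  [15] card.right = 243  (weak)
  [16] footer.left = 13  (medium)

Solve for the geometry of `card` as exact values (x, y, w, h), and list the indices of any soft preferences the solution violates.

1. card.x = 134  [card.left = footer.right + 21]
2. card.y = 16  [footer.top = card.top]
3. card.w = 117  [card.w = toolbar.w]
4. card.h = 71  [toolbar.top = card.bottom + 12]

card = (x=134, y=16, w=117, h=71)
violated soft preferences: 15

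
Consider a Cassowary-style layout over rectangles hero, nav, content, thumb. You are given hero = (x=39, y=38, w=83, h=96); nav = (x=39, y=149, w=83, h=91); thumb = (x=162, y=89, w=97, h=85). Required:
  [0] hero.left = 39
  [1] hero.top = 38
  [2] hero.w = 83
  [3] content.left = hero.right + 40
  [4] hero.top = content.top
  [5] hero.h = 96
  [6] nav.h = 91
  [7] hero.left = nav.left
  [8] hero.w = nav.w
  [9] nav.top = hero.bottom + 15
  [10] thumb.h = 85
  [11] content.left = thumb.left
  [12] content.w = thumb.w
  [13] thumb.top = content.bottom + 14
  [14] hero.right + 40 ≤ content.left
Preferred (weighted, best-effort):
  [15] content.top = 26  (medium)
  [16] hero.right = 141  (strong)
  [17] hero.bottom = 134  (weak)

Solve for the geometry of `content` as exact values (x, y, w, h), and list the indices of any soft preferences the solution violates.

content = (x=162, y=38, w=97, h=37)
violated soft preferences: 15, 16

1. content.x = 162  [content.left = hero.right + 40]
2. content.y = 38  [hero.top = content.top]
3. content.w = 97  [content.w = thumb.w]
4. content.h = 37  [thumb.top = content.bottom + 14]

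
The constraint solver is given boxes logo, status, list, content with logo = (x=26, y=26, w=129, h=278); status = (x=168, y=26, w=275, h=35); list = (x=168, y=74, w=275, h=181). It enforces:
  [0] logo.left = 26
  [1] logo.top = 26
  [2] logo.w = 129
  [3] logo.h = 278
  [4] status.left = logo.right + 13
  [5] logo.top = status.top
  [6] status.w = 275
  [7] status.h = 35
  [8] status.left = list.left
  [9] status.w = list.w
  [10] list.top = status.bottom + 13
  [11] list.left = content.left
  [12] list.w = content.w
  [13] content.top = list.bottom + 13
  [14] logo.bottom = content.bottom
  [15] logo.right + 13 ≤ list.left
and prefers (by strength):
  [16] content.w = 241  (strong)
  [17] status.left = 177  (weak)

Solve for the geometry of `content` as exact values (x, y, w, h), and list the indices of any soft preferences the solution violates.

1. content.x = 168  [list.left = content.left]
2. content.w = 275  [list.w = content.w]
3. content.y = 268  [content.top = list.bottom + 13]
4. content.h = 36  [logo.bottom = content.bottom]

content = (x=168, y=268, w=275, h=36)
violated soft preferences: 16, 17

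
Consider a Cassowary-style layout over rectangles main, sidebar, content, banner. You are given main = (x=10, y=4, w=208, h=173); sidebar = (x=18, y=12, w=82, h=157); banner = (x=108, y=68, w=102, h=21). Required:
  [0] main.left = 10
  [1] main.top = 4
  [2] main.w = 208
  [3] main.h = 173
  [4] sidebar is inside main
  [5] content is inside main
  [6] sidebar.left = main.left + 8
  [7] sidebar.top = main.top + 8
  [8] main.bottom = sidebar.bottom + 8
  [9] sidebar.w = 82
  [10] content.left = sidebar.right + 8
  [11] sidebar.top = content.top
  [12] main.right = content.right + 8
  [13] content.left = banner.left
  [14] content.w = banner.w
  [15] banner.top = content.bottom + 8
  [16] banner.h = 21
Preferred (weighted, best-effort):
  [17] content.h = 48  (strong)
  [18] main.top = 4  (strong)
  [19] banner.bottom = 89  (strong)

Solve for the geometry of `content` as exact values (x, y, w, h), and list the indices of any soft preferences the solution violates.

1. content.x = 108  [content.left = sidebar.right + 8]
2. content.y = 12  [sidebar.top = content.top]
3. content.w = 102  [main.right = content.right + 8]
4. content.h = 48  [banner.top = content.bottom + 8]

content = (x=108, y=12, w=102, h=48)
violated soft preferences: none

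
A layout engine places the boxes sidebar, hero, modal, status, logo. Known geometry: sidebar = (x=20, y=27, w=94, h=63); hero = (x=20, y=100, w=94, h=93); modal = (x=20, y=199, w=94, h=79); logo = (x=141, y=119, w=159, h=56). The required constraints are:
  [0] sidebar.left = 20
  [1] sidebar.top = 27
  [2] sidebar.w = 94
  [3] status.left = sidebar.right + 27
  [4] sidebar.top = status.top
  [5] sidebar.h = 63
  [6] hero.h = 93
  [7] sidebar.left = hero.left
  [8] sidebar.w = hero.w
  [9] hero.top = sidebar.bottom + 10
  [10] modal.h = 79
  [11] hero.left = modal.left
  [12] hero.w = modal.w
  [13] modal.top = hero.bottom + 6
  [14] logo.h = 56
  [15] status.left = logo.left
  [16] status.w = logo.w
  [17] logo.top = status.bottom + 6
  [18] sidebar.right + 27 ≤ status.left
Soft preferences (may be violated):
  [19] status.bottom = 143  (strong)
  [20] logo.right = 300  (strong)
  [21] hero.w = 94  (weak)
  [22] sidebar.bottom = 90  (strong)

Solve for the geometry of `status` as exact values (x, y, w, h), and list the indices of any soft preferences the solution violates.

1. status.x = 141  [status.left = sidebar.right + 27]
2. status.y = 27  [sidebar.top = status.top]
3. status.w = 159  [status.w = logo.w]
4. status.h = 86  [logo.top = status.bottom + 6]

status = (x=141, y=27, w=159, h=86)
violated soft preferences: 19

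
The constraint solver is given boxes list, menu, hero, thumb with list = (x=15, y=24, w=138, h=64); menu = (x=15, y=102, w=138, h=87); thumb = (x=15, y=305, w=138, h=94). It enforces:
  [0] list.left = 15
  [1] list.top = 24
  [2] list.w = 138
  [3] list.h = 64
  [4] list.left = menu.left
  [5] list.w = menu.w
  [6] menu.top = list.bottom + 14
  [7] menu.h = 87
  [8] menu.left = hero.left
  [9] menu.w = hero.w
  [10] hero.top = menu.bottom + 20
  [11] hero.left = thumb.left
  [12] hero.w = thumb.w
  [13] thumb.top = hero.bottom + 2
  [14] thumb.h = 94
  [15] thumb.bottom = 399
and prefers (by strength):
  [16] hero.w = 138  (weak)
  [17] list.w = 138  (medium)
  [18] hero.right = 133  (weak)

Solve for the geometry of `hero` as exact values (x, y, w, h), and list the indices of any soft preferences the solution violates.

1. hero.x = 15  [menu.left = hero.left]
2. hero.w = 138  [menu.w = hero.w]
3. hero.y = 209  [hero.top = menu.bottom + 20]
4. hero.h = 94  [thumb.top = hero.bottom + 2]

hero = (x=15, y=209, w=138, h=94)
violated soft preferences: 18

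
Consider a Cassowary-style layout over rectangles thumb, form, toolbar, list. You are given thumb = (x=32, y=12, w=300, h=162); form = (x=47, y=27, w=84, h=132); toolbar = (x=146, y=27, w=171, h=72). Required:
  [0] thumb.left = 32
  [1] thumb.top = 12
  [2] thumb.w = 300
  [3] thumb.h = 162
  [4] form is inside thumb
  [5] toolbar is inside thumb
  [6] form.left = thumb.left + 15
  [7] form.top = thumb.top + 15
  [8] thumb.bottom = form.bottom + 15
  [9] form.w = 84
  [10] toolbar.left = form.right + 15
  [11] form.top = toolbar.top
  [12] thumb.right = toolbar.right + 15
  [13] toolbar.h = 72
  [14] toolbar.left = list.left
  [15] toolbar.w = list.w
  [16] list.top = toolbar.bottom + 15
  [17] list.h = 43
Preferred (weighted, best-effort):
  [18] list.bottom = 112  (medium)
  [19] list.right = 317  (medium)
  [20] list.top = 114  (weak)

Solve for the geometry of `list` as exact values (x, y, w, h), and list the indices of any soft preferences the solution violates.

list = (x=146, y=114, w=171, h=43)
violated soft preferences: 18

1. list.x = 146  [toolbar.left = list.left]
2. list.w = 171  [toolbar.w = list.w]
3. list.y = 114  [list.top = toolbar.bottom + 15]
4. list.h = 43  [list.h = 43]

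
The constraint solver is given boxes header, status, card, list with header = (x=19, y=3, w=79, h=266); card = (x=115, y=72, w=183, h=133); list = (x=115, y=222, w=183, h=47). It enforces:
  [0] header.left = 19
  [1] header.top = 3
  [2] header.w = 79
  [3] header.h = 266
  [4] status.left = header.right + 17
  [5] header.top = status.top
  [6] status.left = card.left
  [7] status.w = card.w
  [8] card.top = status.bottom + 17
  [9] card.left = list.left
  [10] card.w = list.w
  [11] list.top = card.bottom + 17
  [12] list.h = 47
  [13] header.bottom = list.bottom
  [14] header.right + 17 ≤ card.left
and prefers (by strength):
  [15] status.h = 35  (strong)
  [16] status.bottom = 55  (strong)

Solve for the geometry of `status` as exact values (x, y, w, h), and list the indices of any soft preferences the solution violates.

status = (x=115, y=3, w=183, h=52)
violated soft preferences: 15

1. status.x = 115  [status.left = header.right + 17]
2. status.y = 3  [header.top = status.top]
3. status.w = 183  [status.w = card.w]
4. status.h = 52  [card.top = status.bottom + 17]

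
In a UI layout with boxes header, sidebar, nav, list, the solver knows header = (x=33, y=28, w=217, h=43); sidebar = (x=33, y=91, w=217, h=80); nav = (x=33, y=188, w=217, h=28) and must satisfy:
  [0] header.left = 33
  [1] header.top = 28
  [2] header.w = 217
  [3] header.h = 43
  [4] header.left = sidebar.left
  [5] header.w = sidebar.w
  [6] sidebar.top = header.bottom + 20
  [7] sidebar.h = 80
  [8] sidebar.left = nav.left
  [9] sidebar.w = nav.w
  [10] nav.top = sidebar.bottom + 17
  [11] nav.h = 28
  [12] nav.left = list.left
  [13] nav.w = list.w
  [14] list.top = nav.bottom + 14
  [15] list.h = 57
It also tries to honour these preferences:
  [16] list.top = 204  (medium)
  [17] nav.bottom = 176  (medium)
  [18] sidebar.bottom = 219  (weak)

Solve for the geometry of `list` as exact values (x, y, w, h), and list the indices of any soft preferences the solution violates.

1. list.x = 33  [nav.left = list.left]
2. list.w = 217  [nav.w = list.w]
3. list.y = 230  [list.top = nav.bottom + 14]
4. list.h = 57  [list.h = 57]

list = (x=33, y=230, w=217, h=57)
violated soft preferences: 16, 17, 18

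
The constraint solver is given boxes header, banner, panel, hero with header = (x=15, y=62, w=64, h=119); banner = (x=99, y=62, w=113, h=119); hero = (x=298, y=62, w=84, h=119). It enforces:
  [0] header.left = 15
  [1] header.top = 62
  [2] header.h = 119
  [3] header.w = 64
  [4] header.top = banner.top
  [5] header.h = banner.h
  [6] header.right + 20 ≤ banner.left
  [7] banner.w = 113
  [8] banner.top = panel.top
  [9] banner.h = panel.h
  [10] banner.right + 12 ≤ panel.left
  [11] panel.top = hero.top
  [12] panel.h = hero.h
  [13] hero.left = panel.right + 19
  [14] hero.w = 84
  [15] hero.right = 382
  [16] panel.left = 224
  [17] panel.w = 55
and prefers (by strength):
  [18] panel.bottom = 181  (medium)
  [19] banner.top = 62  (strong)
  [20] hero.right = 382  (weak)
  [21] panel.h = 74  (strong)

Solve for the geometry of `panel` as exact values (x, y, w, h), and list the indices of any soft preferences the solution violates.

1. panel.y = 62  [banner.top = panel.top]
2. panel.h = 119  [banner.h = panel.h]
3. panel.x = 224  [panel.left = 224]
4. panel.w = 55  [panel.w = 55]

panel = (x=224, y=62, w=55, h=119)
violated soft preferences: 21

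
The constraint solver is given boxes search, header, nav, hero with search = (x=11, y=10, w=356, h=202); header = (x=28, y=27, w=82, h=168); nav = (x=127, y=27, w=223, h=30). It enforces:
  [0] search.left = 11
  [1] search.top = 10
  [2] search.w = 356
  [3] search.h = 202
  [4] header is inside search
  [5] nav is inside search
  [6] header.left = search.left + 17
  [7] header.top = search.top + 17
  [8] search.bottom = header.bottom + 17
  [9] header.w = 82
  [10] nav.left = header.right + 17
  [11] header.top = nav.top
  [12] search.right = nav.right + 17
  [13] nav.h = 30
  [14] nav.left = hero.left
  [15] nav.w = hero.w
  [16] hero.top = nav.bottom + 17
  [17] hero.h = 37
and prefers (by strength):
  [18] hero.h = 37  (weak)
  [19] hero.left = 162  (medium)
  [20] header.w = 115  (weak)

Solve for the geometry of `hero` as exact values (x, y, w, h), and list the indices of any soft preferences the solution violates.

hero = (x=127, y=74, w=223, h=37)
violated soft preferences: 19, 20

1. hero.x = 127  [nav.left = hero.left]
2. hero.w = 223  [nav.w = hero.w]
3. hero.y = 74  [hero.top = nav.bottom + 17]
4. hero.h = 37  [hero.h = 37]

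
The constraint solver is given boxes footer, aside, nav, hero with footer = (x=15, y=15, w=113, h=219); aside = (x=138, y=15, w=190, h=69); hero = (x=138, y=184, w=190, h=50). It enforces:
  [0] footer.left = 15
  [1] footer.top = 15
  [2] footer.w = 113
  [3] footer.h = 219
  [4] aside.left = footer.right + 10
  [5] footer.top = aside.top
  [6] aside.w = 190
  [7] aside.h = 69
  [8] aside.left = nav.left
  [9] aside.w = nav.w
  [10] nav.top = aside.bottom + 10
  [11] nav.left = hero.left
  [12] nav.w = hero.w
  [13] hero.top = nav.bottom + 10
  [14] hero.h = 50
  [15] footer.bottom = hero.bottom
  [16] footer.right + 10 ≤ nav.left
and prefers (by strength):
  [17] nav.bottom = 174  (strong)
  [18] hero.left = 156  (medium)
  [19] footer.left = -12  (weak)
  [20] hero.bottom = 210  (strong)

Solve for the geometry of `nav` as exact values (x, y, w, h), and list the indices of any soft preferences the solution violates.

1. nav.x = 138  [aside.left = nav.left]
2. nav.w = 190  [aside.w = nav.w]
3. nav.y = 94  [nav.top = aside.bottom + 10]
4. nav.h = 80  [hero.top = nav.bottom + 10]

nav = (x=138, y=94, w=190, h=80)
violated soft preferences: 18, 19, 20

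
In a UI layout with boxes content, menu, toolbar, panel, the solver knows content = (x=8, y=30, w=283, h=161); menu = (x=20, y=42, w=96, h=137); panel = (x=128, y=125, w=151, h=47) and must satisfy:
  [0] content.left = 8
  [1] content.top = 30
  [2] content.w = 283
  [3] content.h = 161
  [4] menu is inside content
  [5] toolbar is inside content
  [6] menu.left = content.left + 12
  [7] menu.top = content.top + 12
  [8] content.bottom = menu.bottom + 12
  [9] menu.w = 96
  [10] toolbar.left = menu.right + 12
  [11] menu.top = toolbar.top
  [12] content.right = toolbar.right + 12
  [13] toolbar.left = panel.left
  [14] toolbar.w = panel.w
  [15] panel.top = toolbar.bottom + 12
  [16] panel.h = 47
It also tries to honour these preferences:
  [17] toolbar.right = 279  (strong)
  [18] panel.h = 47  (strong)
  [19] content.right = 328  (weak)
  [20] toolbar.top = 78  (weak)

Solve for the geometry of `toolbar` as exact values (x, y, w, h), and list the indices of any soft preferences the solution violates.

1. toolbar.x = 128  [toolbar.left = menu.right + 12]
2. toolbar.y = 42  [menu.top = toolbar.top]
3. toolbar.w = 151  [content.right = toolbar.right + 12]
4. toolbar.h = 71  [panel.top = toolbar.bottom + 12]

toolbar = (x=128, y=42, w=151, h=71)
violated soft preferences: 19, 20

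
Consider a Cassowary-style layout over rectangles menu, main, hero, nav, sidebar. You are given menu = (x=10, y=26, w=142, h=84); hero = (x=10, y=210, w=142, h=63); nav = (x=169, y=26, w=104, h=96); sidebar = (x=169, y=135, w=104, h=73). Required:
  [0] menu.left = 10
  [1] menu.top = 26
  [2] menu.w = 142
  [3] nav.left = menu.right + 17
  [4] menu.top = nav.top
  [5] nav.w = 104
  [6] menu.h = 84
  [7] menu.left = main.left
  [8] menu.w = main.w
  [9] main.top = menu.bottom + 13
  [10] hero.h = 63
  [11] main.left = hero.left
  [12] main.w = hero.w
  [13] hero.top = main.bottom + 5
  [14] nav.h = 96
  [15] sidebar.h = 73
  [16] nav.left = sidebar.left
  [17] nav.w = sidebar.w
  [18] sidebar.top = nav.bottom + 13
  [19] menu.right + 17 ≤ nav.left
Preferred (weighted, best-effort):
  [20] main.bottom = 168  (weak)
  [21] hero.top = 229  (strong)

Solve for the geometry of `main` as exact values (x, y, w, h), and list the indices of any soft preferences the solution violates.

main = (x=10, y=123, w=142, h=82)
violated soft preferences: 20, 21

1. main.x = 10  [menu.left = main.left]
2. main.w = 142  [menu.w = main.w]
3. main.y = 123  [main.top = menu.bottom + 13]
4. main.h = 82  [hero.top = main.bottom + 5]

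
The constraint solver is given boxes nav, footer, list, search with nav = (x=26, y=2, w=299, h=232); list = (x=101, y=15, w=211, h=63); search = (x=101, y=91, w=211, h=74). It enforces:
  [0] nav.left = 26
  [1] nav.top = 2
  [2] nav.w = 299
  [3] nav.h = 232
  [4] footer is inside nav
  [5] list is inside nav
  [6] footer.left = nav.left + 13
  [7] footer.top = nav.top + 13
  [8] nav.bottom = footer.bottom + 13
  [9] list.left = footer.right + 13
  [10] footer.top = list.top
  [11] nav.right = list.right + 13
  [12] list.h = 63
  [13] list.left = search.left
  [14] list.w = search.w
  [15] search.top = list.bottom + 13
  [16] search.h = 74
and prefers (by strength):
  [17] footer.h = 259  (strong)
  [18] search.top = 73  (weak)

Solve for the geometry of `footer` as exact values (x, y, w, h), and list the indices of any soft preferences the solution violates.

footer = (x=39, y=15, w=49, h=206)
violated soft preferences: 17, 18

1. footer.x = 39  [footer.left = nav.left + 13]
2. footer.y = 15  [footer.top = nav.top + 13]
3. footer.h = 206  [nav.bottom = footer.bottom + 13]
4. footer.w = 49  [list.left = footer.right + 13]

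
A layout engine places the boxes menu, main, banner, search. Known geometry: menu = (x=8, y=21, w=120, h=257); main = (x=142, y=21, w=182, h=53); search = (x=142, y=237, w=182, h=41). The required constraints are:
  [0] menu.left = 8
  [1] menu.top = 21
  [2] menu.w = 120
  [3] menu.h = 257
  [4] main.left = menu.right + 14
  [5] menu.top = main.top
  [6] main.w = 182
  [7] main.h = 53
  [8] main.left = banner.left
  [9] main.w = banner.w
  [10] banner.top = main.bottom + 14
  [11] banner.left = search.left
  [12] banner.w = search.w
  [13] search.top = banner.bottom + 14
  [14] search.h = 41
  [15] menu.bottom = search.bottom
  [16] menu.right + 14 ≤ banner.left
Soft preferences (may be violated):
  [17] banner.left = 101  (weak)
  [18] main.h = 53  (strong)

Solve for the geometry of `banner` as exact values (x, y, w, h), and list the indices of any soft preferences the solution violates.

banner = (x=142, y=88, w=182, h=135)
violated soft preferences: 17

1. banner.x = 142  [main.left = banner.left]
2. banner.w = 182  [main.w = banner.w]
3. banner.y = 88  [banner.top = main.bottom + 14]
4. banner.h = 135  [search.top = banner.bottom + 14]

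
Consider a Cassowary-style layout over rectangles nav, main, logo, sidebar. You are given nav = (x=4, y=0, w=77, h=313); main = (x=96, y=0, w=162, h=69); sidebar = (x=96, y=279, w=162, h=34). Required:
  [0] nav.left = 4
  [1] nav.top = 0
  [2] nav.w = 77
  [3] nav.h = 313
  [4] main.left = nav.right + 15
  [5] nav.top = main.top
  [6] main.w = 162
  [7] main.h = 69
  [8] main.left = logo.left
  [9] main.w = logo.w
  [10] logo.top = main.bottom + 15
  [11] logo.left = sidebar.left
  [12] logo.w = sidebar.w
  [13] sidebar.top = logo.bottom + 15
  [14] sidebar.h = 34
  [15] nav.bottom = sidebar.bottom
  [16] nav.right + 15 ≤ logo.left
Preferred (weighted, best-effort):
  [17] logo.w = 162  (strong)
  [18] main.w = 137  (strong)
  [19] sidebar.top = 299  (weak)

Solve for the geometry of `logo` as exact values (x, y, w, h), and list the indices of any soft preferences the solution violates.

1. logo.x = 96  [main.left = logo.left]
2. logo.w = 162  [main.w = logo.w]
3. logo.y = 84  [logo.top = main.bottom + 15]
4. logo.h = 180  [sidebar.top = logo.bottom + 15]

logo = (x=96, y=84, w=162, h=180)
violated soft preferences: 18, 19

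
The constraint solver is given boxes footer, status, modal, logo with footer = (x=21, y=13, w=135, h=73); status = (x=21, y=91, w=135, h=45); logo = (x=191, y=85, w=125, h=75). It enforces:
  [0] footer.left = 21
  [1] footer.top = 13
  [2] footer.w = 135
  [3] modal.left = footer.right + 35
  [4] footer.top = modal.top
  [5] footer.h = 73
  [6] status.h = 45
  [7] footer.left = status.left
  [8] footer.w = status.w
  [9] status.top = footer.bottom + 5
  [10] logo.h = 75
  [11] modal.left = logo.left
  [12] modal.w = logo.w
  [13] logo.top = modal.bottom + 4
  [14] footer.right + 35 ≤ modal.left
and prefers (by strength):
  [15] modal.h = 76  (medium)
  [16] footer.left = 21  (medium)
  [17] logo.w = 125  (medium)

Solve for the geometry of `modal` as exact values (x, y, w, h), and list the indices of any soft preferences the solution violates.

modal = (x=191, y=13, w=125, h=68)
violated soft preferences: 15

1. modal.x = 191  [modal.left = footer.right + 35]
2. modal.y = 13  [footer.top = modal.top]
3. modal.w = 125  [modal.w = logo.w]
4. modal.h = 68  [logo.top = modal.bottom + 4]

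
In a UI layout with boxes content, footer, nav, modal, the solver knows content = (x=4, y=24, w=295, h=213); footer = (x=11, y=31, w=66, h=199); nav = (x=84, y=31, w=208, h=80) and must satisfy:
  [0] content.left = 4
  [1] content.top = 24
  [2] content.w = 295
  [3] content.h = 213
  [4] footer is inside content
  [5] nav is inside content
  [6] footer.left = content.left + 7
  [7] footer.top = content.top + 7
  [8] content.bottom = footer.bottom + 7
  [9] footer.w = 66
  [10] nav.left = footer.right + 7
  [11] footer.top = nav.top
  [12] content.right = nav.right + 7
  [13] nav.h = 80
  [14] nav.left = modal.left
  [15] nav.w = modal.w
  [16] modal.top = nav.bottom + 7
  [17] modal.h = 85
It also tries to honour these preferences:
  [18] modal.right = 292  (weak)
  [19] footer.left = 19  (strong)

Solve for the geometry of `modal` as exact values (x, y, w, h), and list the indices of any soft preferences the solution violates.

1. modal.x = 84  [nav.left = modal.left]
2. modal.w = 208  [nav.w = modal.w]
3. modal.y = 118  [modal.top = nav.bottom + 7]
4. modal.h = 85  [modal.h = 85]

modal = (x=84, y=118, w=208, h=85)
violated soft preferences: 19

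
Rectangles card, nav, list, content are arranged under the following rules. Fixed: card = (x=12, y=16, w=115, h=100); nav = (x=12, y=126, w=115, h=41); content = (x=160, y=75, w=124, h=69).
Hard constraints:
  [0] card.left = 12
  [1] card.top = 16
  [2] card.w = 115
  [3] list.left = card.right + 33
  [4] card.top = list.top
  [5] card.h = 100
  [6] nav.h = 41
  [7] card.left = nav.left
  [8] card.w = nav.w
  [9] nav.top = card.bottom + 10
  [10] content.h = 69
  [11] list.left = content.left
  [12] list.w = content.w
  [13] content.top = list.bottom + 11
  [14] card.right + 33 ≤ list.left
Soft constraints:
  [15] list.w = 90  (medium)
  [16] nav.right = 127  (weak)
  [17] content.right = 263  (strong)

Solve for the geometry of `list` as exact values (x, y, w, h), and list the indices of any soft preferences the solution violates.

list = (x=160, y=16, w=124, h=48)
violated soft preferences: 15, 17

1. list.x = 160  [list.left = card.right + 33]
2. list.y = 16  [card.top = list.top]
3. list.w = 124  [list.w = content.w]
4. list.h = 48  [content.top = list.bottom + 11]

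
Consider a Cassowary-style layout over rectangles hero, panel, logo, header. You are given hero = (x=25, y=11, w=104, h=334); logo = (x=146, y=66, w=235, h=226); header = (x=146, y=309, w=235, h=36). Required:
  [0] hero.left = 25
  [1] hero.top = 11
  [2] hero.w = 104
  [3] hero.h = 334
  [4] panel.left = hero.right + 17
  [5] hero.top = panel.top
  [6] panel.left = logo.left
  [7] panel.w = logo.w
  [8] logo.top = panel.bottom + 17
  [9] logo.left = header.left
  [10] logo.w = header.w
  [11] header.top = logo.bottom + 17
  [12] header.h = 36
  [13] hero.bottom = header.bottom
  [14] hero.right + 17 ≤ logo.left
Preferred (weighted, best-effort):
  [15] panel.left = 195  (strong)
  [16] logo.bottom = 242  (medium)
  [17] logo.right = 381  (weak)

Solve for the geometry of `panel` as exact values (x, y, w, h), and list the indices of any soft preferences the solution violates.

1. panel.x = 146  [panel.left = hero.right + 17]
2. panel.y = 11  [hero.top = panel.top]
3. panel.w = 235  [panel.w = logo.w]
4. panel.h = 38  [logo.top = panel.bottom + 17]

panel = (x=146, y=11, w=235, h=38)
violated soft preferences: 15, 16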